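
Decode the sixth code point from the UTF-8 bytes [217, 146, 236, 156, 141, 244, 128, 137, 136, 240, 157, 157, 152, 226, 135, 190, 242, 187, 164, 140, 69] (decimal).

Offset 0: leading byte 0xD9 = 11011001 → 2-byte char #1 = D9 92.
Offset 2: leading byte 0xEC = 11101100 → 3-byte char #2 = EC 9C 8D.
Offset 5: leading byte 0xF4 = 11110100 → 4-byte char #3 = F4 80 89 88.
Offset 9: leading byte 0xF0 = 11110000 → 4-byte char #4 = F0 9D 9D 98.
Offset 13: leading byte 0xE2 = 11100010 → 3-byte char #5 = E2 87 BE.
Offset 16: leading byte 0xF2 = 11110010 → 4-byte char #6 = F2 BB A4 8C.
Leading byte 0xF2 = 11110010 matches 11110xxx → 4-byte sequence.
Byte 1: 0xF2 = 11110010, payload 010 (3 bits).
Byte 2: 0xBB = 10111011 (10xxxxxx ✓), payload 111011.
Byte 3: 0xA4 = 10100100 (10xxxxxx ✓), payload 100100.
Byte 4: 0x8C = 10001100 (10xxxxxx ✓), payload 001100.
Concatenate: 010111011100100001100 = 0xBB90C (21 bits → U+BB90C).

U+BB90C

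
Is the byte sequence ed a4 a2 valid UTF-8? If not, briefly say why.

Structurally a 3-byte sequence; payload = 0xD922.
But 0xD922 is in U+D800–U+DFFF, the surrogate range. Surrogates are not Unicode scalar values and are forbidden in UTF-8.

invalid (encodes a surrogate (U+D800–U+DFFF))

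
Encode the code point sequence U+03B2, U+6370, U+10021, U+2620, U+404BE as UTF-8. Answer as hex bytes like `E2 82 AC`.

CE B2 E6 8D B0 F0 90 80 A1 E2 98 A0 F1 80 92 BE

U+03B2: 2-byte form → CE B2.
U+6370: 3-byte form → E6 8D B0.
U+10021: 4-byte form → F0 90 80 A1.
U+2620: 3-byte form → E2 98 A0.
U+404BE: 4-byte form → F1 80 92 BE.
Concatenated (16 bytes): CE B2 E6 8D B0 F0 90 80 A1 E2 98 A0 F1 80 92 BE.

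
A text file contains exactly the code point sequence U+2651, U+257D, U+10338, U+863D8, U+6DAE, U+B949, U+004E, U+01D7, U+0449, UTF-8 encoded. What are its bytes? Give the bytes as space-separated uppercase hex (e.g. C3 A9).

U+2651: 3-byte form → E2 99 91.
U+257D: 3-byte form → E2 95 BD.
U+10338: 4-byte form → F0 90 8C B8.
U+863D8: 4-byte form → F2 86 8F 98.
U+6DAE: 3-byte form → E6 B6 AE.
U+B949: 3-byte form → EB A5 89.
U+004E: 1-byte form → 4E.
U+01D7: 2-byte form → C7 97.
U+0449: 2-byte form → D1 89.
Concatenated (25 bytes): E2 99 91 E2 95 BD F0 90 8C B8 F2 86 8F 98 E6 B6 AE EB A5 89 4E C7 97 D1 89.

E2 99 91 E2 95 BD F0 90 8C B8 F2 86 8F 98 E6 B6 AE EB A5 89 4E C7 97 D1 89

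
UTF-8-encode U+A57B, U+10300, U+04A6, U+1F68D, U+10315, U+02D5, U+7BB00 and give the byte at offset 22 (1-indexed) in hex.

0xAC

1-indexed offset 22 is 0-indexed offset 21.
U+A57B → 3-byte form EA 95 BB at offsets 0–2.
U+10300 → 4-byte form F0 90 8C 80 at offsets 3–6.
U+04A6 → 2-byte form D2 A6 at offsets 7–8.
U+1F68D → 4-byte form F0 9F 9A 8D at offsets 9–12.
U+10315 → 4-byte form F0 90 8C 95 at offsets 13–16.
U+02D5 → 2-byte form CB 95 at offsets 17–18.
U+7BB00 → 4-byte form F1 BB AC 80 at offsets 19–22.
Offset 21 falls in char 7's range; it's byte 3 of F1 BB AC 80 = 0xAC.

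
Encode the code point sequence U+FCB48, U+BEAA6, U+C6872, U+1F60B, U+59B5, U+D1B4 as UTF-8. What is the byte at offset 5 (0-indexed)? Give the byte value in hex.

U+FCB48 → 4-byte form F3 BC AD 88 at offsets 0–3.
U+BEAA6 → 4-byte form F2 BE AA A6 at offsets 4–7.
Offset 5 falls in char 2's range; it's byte 2 of F2 BE AA A6 = 0xBE.

0xBE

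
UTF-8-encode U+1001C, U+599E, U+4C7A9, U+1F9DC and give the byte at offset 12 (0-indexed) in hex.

0x9F

U+1001C → 4-byte form F0 90 80 9C at offsets 0–3.
U+599E → 3-byte form E5 A6 9E at offsets 4–6.
U+4C7A9 → 4-byte form F1 8C 9E A9 at offsets 7–10.
U+1F9DC → 4-byte form F0 9F A7 9C at offsets 11–14.
Offset 12 falls in char 4's range; it's byte 2 of F0 9F A7 9C = 0x9F.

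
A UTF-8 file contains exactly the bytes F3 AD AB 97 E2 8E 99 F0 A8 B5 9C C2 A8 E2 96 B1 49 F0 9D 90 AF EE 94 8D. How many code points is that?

8

Byte at offset 0: 0xF3 = 11110011 → 4-byte char (#1). Advance 4.
Byte at offset 4: 0xE2 = 11100010 → 3-byte char (#2). Advance 3.
Byte at offset 7: 0xF0 = 11110000 → 4-byte char (#3). Advance 4.
Byte at offset 11: 0xC2 = 11000010 → 2-byte char (#4). Advance 2.
Byte at offset 13: 0xE2 = 11100010 → 3-byte char (#5). Advance 3.
Byte at offset 16: 0x49 = 01001001 → 1-byte char (#6). Advance 1.
Byte at offset 17: 0xF0 = 11110000 → 4-byte char (#7). Advance 4.
Byte at offset 21: 0xEE = 11101110 → 3-byte char (#8). Advance 3.
Reached end at offset 24 after 8 code points.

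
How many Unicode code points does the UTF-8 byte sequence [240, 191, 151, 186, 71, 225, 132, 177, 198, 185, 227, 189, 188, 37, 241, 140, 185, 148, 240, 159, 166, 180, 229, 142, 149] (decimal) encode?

Byte at offset 0: 0xF0 = 11110000 → 4-byte char (#1). Advance 4.
Byte at offset 4: 0x47 = 01000111 → 1-byte char (#2). Advance 1.
Byte at offset 5: 0xE1 = 11100001 → 3-byte char (#3). Advance 3.
Byte at offset 8: 0xC6 = 11000110 → 2-byte char (#4). Advance 2.
Byte at offset 10: 0xE3 = 11100011 → 3-byte char (#5). Advance 3.
Byte at offset 13: 0x25 = 00100101 → 1-byte char (#6). Advance 1.
Byte at offset 14: 0xF1 = 11110001 → 4-byte char (#7). Advance 4.
Byte at offset 18: 0xF0 = 11110000 → 4-byte char (#8). Advance 4.
Byte at offset 22: 0xE5 = 11100101 → 3-byte char (#9). Advance 3.
Reached end at offset 25 after 9 code points.

9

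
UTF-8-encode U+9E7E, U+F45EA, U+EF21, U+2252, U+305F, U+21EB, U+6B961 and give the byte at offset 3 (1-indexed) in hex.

1-indexed offset 3 is 0-indexed offset 2.
U+9E7E → 3-byte form E9 B9 BE at offsets 0–2.
Offset 2 falls in char 1's range; it's byte 3 of E9 B9 BE = 0xBE.

0xBE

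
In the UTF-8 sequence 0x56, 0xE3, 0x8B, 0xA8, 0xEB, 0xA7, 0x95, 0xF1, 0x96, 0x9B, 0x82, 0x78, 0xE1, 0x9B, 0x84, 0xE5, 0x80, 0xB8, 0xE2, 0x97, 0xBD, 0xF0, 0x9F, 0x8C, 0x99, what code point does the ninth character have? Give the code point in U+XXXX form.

Offset 0: leading byte 0x56 = 01010110 → 1-byte char #1 = 56.
Offset 1: leading byte 0xE3 = 11100011 → 3-byte char #2 = E3 8B A8.
Offset 4: leading byte 0xEB = 11101011 → 3-byte char #3 = EB A7 95.
Offset 7: leading byte 0xF1 = 11110001 → 4-byte char #4 = F1 96 9B 82.
Offset 11: leading byte 0x78 = 01111000 → 1-byte char #5 = 78.
Offset 12: leading byte 0xE1 = 11100001 → 3-byte char #6 = E1 9B 84.
Offset 15: leading byte 0xE5 = 11100101 → 3-byte char #7 = E5 80 B8.
Offset 18: leading byte 0xE2 = 11100010 → 3-byte char #8 = E2 97 BD.
Offset 21: leading byte 0xF0 = 11110000 → 4-byte char #9 = F0 9F 8C 99.
Leading byte 0xF0 = 11110000 matches 11110xxx → 4-byte sequence.
Byte 1: 0xF0 = 11110000, payload 000 (3 bits).
Byte 2: 0x9F = 10011111 (10xxxxxx ✓), payload 011111.
Byte 3: 0x8C = 10001100 (10xxxxxx ✓), payload 001100.
Byte 4: 0x99 = 10011001 (10xxxxxx ✓), payload 011001.
Concatenate: 000011111001100011001 = 0x1F319 (21 bits → U+1F319).

U+1F319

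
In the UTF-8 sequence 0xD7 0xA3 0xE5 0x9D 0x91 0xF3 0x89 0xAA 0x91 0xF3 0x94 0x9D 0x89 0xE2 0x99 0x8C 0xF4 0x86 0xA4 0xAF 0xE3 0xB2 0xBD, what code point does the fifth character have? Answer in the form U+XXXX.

U+264C

Offset 0: leading byte 0xD7 = 11010111 → 2-byte char #1 = D7 A3.
Offset 2: leading byte 0xE5 = 11100101 → 3-byte char #2 = E5 9D 91.
Offset 5: leading byte 0xF3 = 11110011 → 4-byte char #3 = F3 89 AA 91.
Offset 9: leading byte 0xF3 = 11110011 → 4-byte char #4 = F3 94 9D 89.
Offset 13: leading byte 0xE2 = 11100010 → 3-byte char #5 = E2 99 8C.
Leading byte 0xE2 = 11100010 matches 1110xxxx → 3-byte sequence.
Byte 1: 0xE2 = 11100010, payload 0010 (4 bits).
Byte 2: 0x99 = 10011001 (10xxxxxx ✓), payload 011001.
Byte 3: 0x8C = 10001100 (10xxxxxx ✓), payload 001100.
Concatenate: 0010011001001100 = 0x264C (16 bits → U+264C).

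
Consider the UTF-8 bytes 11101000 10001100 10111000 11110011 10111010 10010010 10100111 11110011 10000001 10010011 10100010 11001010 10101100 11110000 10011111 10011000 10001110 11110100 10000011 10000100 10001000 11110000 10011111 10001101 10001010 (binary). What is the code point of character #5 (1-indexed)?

Offset 0: leading byte 0xE8 = 11101000 → 3-byte char #1 = E8 8C B8.
Offset 3: leading byte 0xF3 = 11110011 → 4-byte char #2 = F3 BA 92 A7.
Offset 7: leading byte 0xF3 = 11110011 → 4-byte char #3 = F3 81 93 A2.
Offset 11: leading byte 0xCA = 11001010 → 2-byte char #4 = CA AC.
Offset 13: leading byte 0xF0 = 11110000 → 4-byte char #5 = F0 9F 98 8E.
Leading byte 0xF0 = 11110000 matches 11110xxx → 4-byte sequence.
Byte 1: 0xF0 = 11110000, payload 000 (3 bits).
Byte 2: 0x9F = 10011111 (10xxxxxx ✓), payload 011111.
Byte 3: 0x98 = 10011000 (10xxxxxx ✓), payload 011000.
Byte 4: 0x8E = 10001110 (10xxxxxx ✓), payload 001110.
Concatenate: 000011111011000001110 = 0x1F60E (21 bits → U+1F60E).

U+1F60E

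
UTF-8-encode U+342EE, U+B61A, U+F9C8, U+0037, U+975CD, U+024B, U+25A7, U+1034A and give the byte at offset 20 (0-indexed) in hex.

0xF0

U+342EE → 4-byte form F0 B4 8B AE at offsets 0–3.
U+B61A → 3-byte form EB 98 9A at offsets 4–6.
U+F9C8 → 3-byte form EF A7 88 at offsets 7–9.
U+0037 → 1-byte form 37 at offsets 10–10.
U+975CD → 4-byte form F2 97 97 8D at offsets 11–14.
U+024B → 2-byte form C9 8B at offsets 15–16.
U+25A7 → 3-byte form E2 96 A7 at offsets 17–19.
U+1034A → 4-byte form F0 90 8D 8A at offsets 20–23.
Offset 20 falls in char 8's range; it's byte 1 of F0 90 8D 8A = 0xF0.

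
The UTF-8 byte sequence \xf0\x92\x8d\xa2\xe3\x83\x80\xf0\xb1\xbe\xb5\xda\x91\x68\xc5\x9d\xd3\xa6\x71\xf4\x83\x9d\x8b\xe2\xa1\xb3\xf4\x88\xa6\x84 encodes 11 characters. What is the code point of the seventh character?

Offset 0: leading byte 0xF0 = 11110000 → 4-byte char #1 = F0 92 8D A2.
Offset 4: leading byte 0xE3 = 11100011 → 3-byte char #2 = E3 83 80.
Offset 7: leading byte 0xF0 = 11110000 → 4-byte char #3 = F0 B1 BE B5.
Offset 11: leading byte 0xDA = 11011010 → 2-byte char #4 = DA 91.
Offset 13: leading byte 0x68 = 01101000 → 1-byte char #5 = 68.
Offset 14: leading byte 0xC5 = 11000101 → 2-byte char #6 = C5 9D.
Offset 16: leading byte 0xD3 = 11010011 → 2-byte char #7 = D3 A6.
Leading byte 0xD3 = 11010011 matches 110xxxxx → 2-byte sequence.
Byte 1: 0xD3 = 11010011, payload 10011 (5 bits).
Byte 2: 0xA6 = 10100110 (10xxxxxx ✓), payload 100110.
Concatenate: 10011100110 = 0x4E6 (11 bits → U+04E6).

U+04E6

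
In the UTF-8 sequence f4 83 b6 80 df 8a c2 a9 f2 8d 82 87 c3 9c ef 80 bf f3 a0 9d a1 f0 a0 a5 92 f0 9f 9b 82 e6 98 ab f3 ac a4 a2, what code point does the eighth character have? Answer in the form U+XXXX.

Offset 0: leading byte 0xF4 = 11110100 → 4-byte char #1 = F4 83 B6 80.
Offset 4: leading byte 0xDF = 11011111 → 2-byte char #2 = DF 8A.
Offset 6: leading byte 0xC2 = 11000010 → 2-byte char #3 = C2 A9.
Offset 8: leading byte 0xF2 = 11110010 → 4-byte char #4 = F2 8D 82 87.
Offset 12: leading byte 0xC3 = 11000011 → 2-byte char #5 = C3 9C.
Offset 14: leading byte 0xEF = 11101111 → 3-byte char #6 = EF 80 BF.
Offset 17: leading byte 0xF3 = 11110011 → 4-byte char #7 = F3 A0 9D A1.
Offset 21: leading byte 0xF0 = 11110000 → 4-byte char #8 = F0 A0 A5 92.
Leading byte 0xF0 = 11110000 matches 11110xxx → 4-byte sequence.
Byte 1: 0xF0 = 11110000, payload 000 (3 bits).
Byte 2: 0xA0 = 10100000 (10xxxxxx ✓), payload 100000.
Byte 3: 0xA5 = 10100101 (10xxxxxx ✓), payload 100101.
Byte 4: 0x92 = 10010010 (10xxxxxx ✓), payload 010010.
Concatenate: 000100000100101010010 = 0x20952 (21 bits → U+20952).

U+20952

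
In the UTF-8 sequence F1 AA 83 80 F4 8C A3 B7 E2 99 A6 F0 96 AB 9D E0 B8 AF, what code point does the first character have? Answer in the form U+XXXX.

Offset 0: leading byte 0xF1 = 11110001 → 4-byte char #1 = F1 AA 83 80.
Leading byte 0xF1 = 11110001 matches 11110xxx → 4-byte sequence.
Byte 1: 0xF1 = 11110001, payload 001 (3 bits).
Byte 2: 0xAA = 10101010 (10xxxxxx ✓), payload 101010.
Byte 3: 0x83 = 10000011 (10xxxxxx ✓), payload 000011.
Byte 4: 0x80 = 10000000 (10xxxxxx ✓), payload 000000.
Concatenate: 001101010000011000000 = 0x6A0C0 (21 bits → U+6A0C0).

U+6A0C0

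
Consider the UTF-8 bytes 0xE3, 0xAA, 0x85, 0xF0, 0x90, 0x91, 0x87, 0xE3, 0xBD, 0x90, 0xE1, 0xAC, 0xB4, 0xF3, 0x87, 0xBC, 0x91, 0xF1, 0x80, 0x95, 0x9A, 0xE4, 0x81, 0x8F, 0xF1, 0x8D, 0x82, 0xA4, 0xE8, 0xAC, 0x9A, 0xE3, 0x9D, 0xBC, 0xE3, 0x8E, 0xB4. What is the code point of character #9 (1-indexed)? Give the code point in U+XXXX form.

U+8B1A

Offset 0: leading byte 0xE3 = 11100011 → 3-byte char #1 = E3 AA 85.
Offset 3: leading byte 0xF0 = 11110000 → 4-byte char #2 = F0 90 91 87.
Offset 7: leading byte 0xE3 = 11100011 → 3-byte char #3 = E3 BD 90.
Offset 10: leading byte 0xE1 = 11100001 → 3-byte char #4 = E1 AC B4.
Offset 13: leading byte 0xF3 = 11110011 → 4-byte char #5 = F3 87 BC 91.
Offset 17: leading byte 0xF1 = 11110001 → 4-byte char #6 = F1 80 95 9A.
Offset 21: leading byte 0xE4 = 11100100 → 3-byte char #7 = E4 81 8F.
Offset 24: leading byte 0xF1 = 11110001 → 4-byte char #8 = F1 8D 82 A4.
Offset 28: leading byte 0xE8 = 11101000 → 3-byte char #9 = E8 AC 9A.
Leading byte 0xE8 = 11101000 matches 1110xxxx → 3-byte sequence.
Byte 1: 0xE8 = 11101000, payload 1000 (4 bits).
Byte 2: 0xAC = 10101100 (10xxxxxx ✓), payload 101100.
Byte 3: 0x9A = 10011010 (10xxxxxx ✓), payload 011010.
Concatenate: 1000101100011010 = 0x8B1A (16 bits → U+8B1A).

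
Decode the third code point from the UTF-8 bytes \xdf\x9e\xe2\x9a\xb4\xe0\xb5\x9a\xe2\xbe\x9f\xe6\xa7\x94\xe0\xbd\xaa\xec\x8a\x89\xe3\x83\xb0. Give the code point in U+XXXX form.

Offset 0: leading byte 0xDF = 11011111 → 2-byte char #1 = DF 9E.
Offset 2: leading byte 0xE2 = 11100010 → 3-byte char #2 = E2 9A B4.
Offset 5: leading byte 0xE0 = 11100000 → 3-byte char #3 = E0 B5 9A.
Leading byte 0xE0 = 11100000 matches 1110xxxx → 3-byte sequence.
Byte 1: 0xE0 = 11100000, payload 0000 (4 bits).
Byte 2: 0xB5 = 10110101 (10xxxxxx ✓), payload 110101.
Byte 3: 0x9A = 10011010 (10xxxxxx ✓), payload 011010.
Concatenate: 0000110101011010 = 0xD5A (16 bits → U+0D5A).

U+0D5A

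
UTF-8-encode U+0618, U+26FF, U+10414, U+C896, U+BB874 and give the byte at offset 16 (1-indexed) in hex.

1-indexed offset 16 is 0-indexed offset 15.
U+0618 → 2-byte form D8 98 at offsets 0–1.
U+26FF → 3-byte form E2 9B BF at offsets 2–4.
U+10414 → 4-byte form F0 90 90 94 at offsets 5–8.
U+C896 → 3-byte form EC A2 96 at offsets 9–11.
U+BB874 → 4-byte form F2 BB A1 B4 at offsets 12–15.
Offset 15 falls in char 5's range; it's byte 4 of F2 BB A1 B4 = 0xB4.

0xB4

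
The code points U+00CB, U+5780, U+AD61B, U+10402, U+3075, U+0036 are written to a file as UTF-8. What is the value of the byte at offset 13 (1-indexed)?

0x82

1-indexed offset 13 is 0-indexed offset 12.
U+00CB → 2-byte form C3 8B at offsets 0–1.
U+5780 → 3-byte form E5 9E 80 at offsets 2–4.
U+AD61B → 4-byte form F2 AD 98 9B at offsets 5–8.
U+10402 → 4-byte form F0 90 90 82 at offsets 9–12.
Offset 12 falls in char 4's range; it's byte 4 of F0 90 90 82 = 0x82.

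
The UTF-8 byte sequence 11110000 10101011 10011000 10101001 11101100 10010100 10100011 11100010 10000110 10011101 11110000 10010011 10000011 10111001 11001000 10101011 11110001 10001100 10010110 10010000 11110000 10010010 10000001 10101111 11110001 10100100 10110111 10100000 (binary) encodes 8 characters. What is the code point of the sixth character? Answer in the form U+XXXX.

U+4C590

Offset 0: leading byte 0xF0 = 11110000 → 4-byte char #1 = F0 AB 98 A9.
Offset 4: leading byte 0xEC = 11101100 → 3-byte char #2 = EC 94 A3.
Offset 7: leading byte 0xE2 = 11100010 → 3-byte char #3 = E2 86 9D.
Offset 10: leading byte 0xF0 = 11110000 → 4-byte char #4 = F0 93 83 B9.
Offset 14: leading byte 0xC8 = 11001000 → 2-byte char #5 = C8 AB.
Offset 16: leading byte 0xF1 = 11110001 → 4-byte char #6 = F1 8C 96 90.
Leading byte 0xF1 = 11110001 matches 11110xxx → 4-byte sequence.
Byte 1: 0xF1 = 11110001, payload 001 (3 bits).
Byte 2: 0x8C = 10001100 (10xxxxxx ✓), payload 001100.
Byte 3: 0x96 = 10010110 (10xxxxxx ✓), payload 010110.
Byte 4: 0x90 = 10010000 (10xxxxxx ✓), payload 010000.
Concatenate: 001001100010110010000 = 0x4C590 (21 bits → U+4C590).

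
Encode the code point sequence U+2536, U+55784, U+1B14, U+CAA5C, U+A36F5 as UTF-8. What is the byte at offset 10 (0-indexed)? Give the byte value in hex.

0xF3

U+2536 → 3-byte form E2 94 B6 at offsets 0–2.
U+55784 → 4-byte form F1 95 9E 84 at offsets 3–6.
U+1B14 → 3-byte form E1 AC 94 at offsets 7–9.
U+CAA5C → 4-byte form F3 8A A9 9C at offsets 10–13.
Offset 10 falls in char 4's range; it's byte 1 of F3 8A A9 9C = 0xF3.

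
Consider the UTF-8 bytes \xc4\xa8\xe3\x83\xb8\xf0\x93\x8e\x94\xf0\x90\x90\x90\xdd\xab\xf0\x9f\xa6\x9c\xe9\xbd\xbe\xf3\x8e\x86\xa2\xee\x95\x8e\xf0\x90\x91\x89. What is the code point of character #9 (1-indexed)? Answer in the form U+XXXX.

Offset 0: leading byte 0xC4 = 11000100 → 2-byte char #1 = C4 A8.
Offset 2: leading byte 0xE3 = 11100011 → 3-byte char #2 = E3 83 B8.
Offset 5: leading byte 0xF0 = 11110000 → 4-byte char #3 = F0 93 8E 94.
Offset 9: leading byte 0xF0 = 11110000 → 4-byte char #4 = F0 90 90 90.
Offset 13: leading byte 0xDD = 11011101 → 2-byte char #5 = DD AB.
Offset 15: leading byte 0xF0 = 11110000 → 4-byte char #6 = F0 9F A6 9C.
Offset 19: leading byte 0xE9 = 11101001 → 3-byte char #7 = E9 BD BE.
Offset 22: leading byte 0xF3 = 11110011 → 4-byte char #8 = F3 8E 86 A2.
Offset 26: leading byte 0xEE = 11101110 → 3-byte char #9 = EE 95 8E.
Leading byte 0xEE = 11101110 matches 1110xxxx → 3-byte sequence.
Byte 1: 0xEE = 11101110, payload 1110 (4 bits).
Byte 2: 0x95 = 10010101 (10xxxxxx ✓), payload 010101.
Byte 3: 0x8E = 10001110 (10xxxxxx ✓), payload 001110.
Concatenate: 1110010101001110 = 0xE54E (16 bits → U+E54E).

U+E54E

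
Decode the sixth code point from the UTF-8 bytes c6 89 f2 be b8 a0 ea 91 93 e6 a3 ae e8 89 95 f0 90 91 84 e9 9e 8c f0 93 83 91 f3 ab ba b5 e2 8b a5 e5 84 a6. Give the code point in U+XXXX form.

Offset 0: leading byte 0xC6 = 11000110 → 2-byte char #1 = C6 89.
Offset 2: leading byte 0xF2 = 11110010 → 4-byte char #2 = F2 BE B8 A0.
Offset 6: leading byte 0xEA = 11101010 → 3-byte char #3 = EA 91 93.
Offset 9: leading byte 0xE6 = 11100110 → 3-byte char #4 = E6 A3 AE.
Offset 12: leading byte 0xE8 = 11101000 → 3-byte char #5 = E8 89 95.
Offset 15: leading byte 0xF0 = 11110000 → 4-byte char #6 = F0 90 91 84.
Leading byte 0xF0 = 11110000 matches 11110xxx → 4-byte sequence.
Byte 1: 0xF0 = 11110000, payload 000 (3 bits).
Byte 2: 0x90 = 10010000 (10xxxxxx ✓), payload 010000.
Byte 3: 0x91 = 10010001 (10xxxxxx ✓), payload 010001.
Byte 4: 0x84 = 10000100 (10xxxxxx ✓), payload 000100.
Concatenate: 000010000010001000100 = 0x10444 (21 bits → U+10444).

U+10444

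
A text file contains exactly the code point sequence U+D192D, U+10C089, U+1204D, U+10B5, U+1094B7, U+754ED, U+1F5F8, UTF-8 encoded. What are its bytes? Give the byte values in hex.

U+D192D: 4-byte form → F3 91 A4 AD.
U+10C089: 4-byte form → F4 8C 82 89.
U+1204D: 4-byte form → F0 92 81 8D.
U+10B5: 3-byte form → E1 82 B5.
U+1094B7: 4-byte form → F4 89 92 B7.
U+754ED: 4-byte form → F1 B5 93 AD.
U+1F5F8: 4-byte form → F0 9F 97 B8.
Concatenated (27 bytes): F3 91 A4 AD F4 8C 82 89 F0 92 81 8D E1 82 B5 F4 89 92 B7 F1 B5 93 AD F0 9F 97 B8.

F3 91 A4 AD F4 8C 82 89 F0 92 81 8D E1 82 B5 F4 89 92 B7 F1 B5 93 AD F0 9F 97 B8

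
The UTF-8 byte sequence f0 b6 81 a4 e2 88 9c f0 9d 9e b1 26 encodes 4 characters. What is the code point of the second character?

Offset 0: leading byte 0xF0 = 11110000 → 4-byte char #1 = F0 B6 81 A4.
Offset 4: leading byte 0xE2 = 11100010 → 3-byte char #2 = E2 88 9C.
Leading byte 0xE2 = 11100010 matches 1110xxxx → 3-byte sequence.
Byte 1: 0xE2 = 11100010, payload 0010 (4 bits).
Byte 2: 0x88 = 10001000 (10xxxxxx ✓), payload 001000.
Byte 3: 0x9C = 10011100 (10xxxxxx ✓), payload 011100.
Concatenate: 0010001000011100 = 0x221C (16 bits → U+221C).

U+221C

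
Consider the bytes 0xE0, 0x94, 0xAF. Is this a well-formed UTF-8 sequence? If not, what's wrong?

Leading byte 0xE0 = 11100000 → 3-byte form.
Continuation bytes all match 10xxxxxx. Payload decodes to 0x52F.
But 0x52F < 0x800, the minimum for a 3-byte sequence — this is an overlong encoding.

invalid (overlong encoding)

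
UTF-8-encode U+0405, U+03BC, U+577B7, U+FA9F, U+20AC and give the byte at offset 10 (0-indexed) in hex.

U+0405 → 2-byte form D0 85 at offsets 0–1.
U+03BC → 2-byte form CE BC at offsets 2–3.
U+577B7 → 4-byte form F1 97 9E B7 at offsets 4–7.
U+FA9F → 3-byte form EF AA 9F at offsets 8–10.
Offset 10 falls in char 4's range; it's byte 3 of EF AA 9F = 0x9F.

0x9F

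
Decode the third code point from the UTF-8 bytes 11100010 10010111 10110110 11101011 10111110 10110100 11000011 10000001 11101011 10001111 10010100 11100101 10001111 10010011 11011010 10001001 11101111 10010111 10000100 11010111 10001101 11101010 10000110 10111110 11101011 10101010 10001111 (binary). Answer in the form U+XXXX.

Offset 0: leading byte 0xE2 = 11100010 → 3-byte char #1 = E2 97 B6.
Offset 3: leading byte 0xEB = 11101011 → 3-byte char #2 = EB BE B4.
Offset 6: leading byte 0xC3 = 11000011 → 2-byte char #3 = C3 81.
Leading byte 0xC3 = 11000011 matches 110xxxxx → 2-byte sequence.
Byte 1: 0xC3 = 11000011, payload 00011 (5 bits).
Byte 2: 0x81 = 10000001 (10xxxxxx ✓), payload 000001.
Concatenate: 00011000001 = 0xC1 (11 bits → U+00C1).

U+00C1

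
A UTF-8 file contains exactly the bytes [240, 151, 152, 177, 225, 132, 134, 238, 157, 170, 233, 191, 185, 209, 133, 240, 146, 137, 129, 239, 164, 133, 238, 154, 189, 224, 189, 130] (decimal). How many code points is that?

9

Byte at offset 0: 0xF0 = 11110000 → 4-byte char (#1). Advance 4.
Byte at offset 4: 0xE1 = 11100001 → 3-byte char (#2). Advance 3.
Byte at offset 7: 0xEE = 11101110 → 3-byte char (#3). Advance 3.
Byte at offset 10: 0xE9 = 11101001 → 3-byte char (#4). Advance 3.
Byte at offset 13: 0xD1 = 11010001 → 2-byte char (#5). Advance 2.
Byte at offset 15: 0xF0 = 11110000 → 4-byte char (#6). Advance 4.
Byte at offset 19: 0xEF = 11101111 → 3-byte char (#7). Advance 3.
Byte at offset 22: 0xEE = 11101110 → 3-byte char (#8). Advance 3.
Byte at offset 25: 0xE0 = 11100000 → 3-byte char (#9). Advance 3.
Reached end at offset 28 after 9 code points.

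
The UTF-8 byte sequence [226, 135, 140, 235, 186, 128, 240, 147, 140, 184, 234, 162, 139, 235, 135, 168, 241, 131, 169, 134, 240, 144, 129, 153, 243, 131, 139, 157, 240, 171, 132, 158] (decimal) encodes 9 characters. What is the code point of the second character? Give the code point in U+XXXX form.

U+BE80

Offset 0: leading byte 0xE2 = 11100010 → 3-byte char #1 = E2 87 8C.
Offset 3: leading byte 0xEB = 11101011 → 3-byte char #2 = EB BA 80.
Leading byte 0xEB = 11101011 matches 1110xxxx → 3-byte sequence.
Byte 1: 0xEB = 11101011, payload 1011 (4 bits).
Byte 2: 0xBA = 10111010 (10xxxxxx ✓), payload 111010.
Byte 3: 0x80 = 10000000 (10xxxxxx ✓), payload 000000.
Concatenate: 1011111010000000 = 0xBE80 (16 bits → U+BE80).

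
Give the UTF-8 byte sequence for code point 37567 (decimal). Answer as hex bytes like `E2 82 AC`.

U+92BF = 0x92BF = 37567 decimal. In range U+0800–U+FFFF → 3-byte form: 1110xxxx 10xxxxxx 10xxxxxx.
Binary (16 bits): 1001001010111111.
Split 4+6+6: 1001 | 001010 | 111111.
Byte 1: 11101001 = 0xE9.
Byte 2: 10001010 = 0x8A.
Byte 3: 10111111 = 0xBF.

E9 8A BF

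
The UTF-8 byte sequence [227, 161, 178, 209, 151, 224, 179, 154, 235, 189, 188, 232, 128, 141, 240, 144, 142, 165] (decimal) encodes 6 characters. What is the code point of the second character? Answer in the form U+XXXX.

U+0457

Offset 0: leading byte 0xE3 = 11100011 → 3-byte char #1 = E3 A1 B2.
Offset 3: leading byte 0xD1 = 11010001 → 2-byte char #2 = D1 97.
Leading byte 0xD1 = 11010001 matches 110xxxxx → 2-byte sequence.
Byte 1: 0xD1 = 11010001, payload 10001 (5 bits).
Byte 2: 0x97 = 10010111 (10xxxxxx ✓), payload 010111.
Concatenate: 10001010111 = 0x457 (11 bits → U+0457).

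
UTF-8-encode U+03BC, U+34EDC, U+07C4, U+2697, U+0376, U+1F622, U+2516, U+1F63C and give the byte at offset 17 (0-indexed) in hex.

0xE2

U+03BC → 2-byte form CE BC at offsets 0–1.
U+34EDC → 4-byte form F0 B4 BB 9C at offsets 2–5.
U+07C4 → 2-byte form DF 84 at offsets 6–7.
U+2697 → 3-byte form E2 9A 97 at offsets 8–10.
U+0376 → 2-byte form CD B6 at offsets 11–12.
U+1F622 → 4-byte form F0 9F 98 A2 at offsets 13–16.
U+2516 → 3-byte form E2 94 96 at offsets 17–19.
Offset 17 falls in char 7's range; it's byte 1 of E2 94 96 = 0xE2.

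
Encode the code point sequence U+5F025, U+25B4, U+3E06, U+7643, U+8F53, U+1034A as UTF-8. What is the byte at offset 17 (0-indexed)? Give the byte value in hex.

U+5F025 → 4-byte form F1 9F 80 A5 at offsets 0–3.
U+25B4 → 3-byte form E2 96 B4 at offsets 4–6.
U+3E06 → 3-byte form E3 B8 86 at offsets 7–9.
U+7643 → 3-byte form E7 99 83 at offsets 10–12.
U+8F53 → 3-byte form E8 BD 93 at offsets 13–15.
U+1034A → 4-byte form F0 90 8D 8A at offsets 16–19.
Offset 17 falls in char 6's range; it's byte 2 of F0 90 8D 8A = 0x90.

0x90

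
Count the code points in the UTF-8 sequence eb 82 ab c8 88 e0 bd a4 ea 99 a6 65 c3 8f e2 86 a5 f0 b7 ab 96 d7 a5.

9

Byte at offset 0: 0xEB = 11101011 → 3-byte char (#1). Advance 3.
Byte at offset 3: 0xC8 = 11001000 → 2-byte char (#2). Advance 2.
Byte at offset 5: 0xE0 = 11100000 → 3-byte char (#3). Advance 3.
Byte at offset 8: 0xEA = 11101010 → 3-byte char (#4). Advance 3.
Byte at offset 11: 0x65 = 01100101 → 1-byte char (#5). Advance 1.
Byte at offset 12: 0xC3 = 11000011 → 2-byte char (#6). Advance 2.
Byte at offset 14: 0xE2 = 11100010 → 3-byte char (#7). Advance 3.
Byte at offset 17: 0xF0 = 11110000 → 4-byte char (#8). Advance 4.
Byte at offset 21: 0xD7 = 11010111 → 2-byte char (#9). Advance 2.
Reached end at offset 23 after 9 code points.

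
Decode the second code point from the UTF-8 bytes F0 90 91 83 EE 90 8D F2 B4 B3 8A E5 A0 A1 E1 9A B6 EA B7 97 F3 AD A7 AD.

Offset 0: leading byte 0xF0 = 11110000 → 4-byte char #1 = F0 90 91 83.
Offset 4: leading byte 0xEE = 11101110 → 3-byte char #2 = EE 90 8D.
Leading byte 0xEE = 11101110 matches 1110xxxx → 3-byte sequence.
Byte 1: 0xEE = 11101110, payload 1110 (4 bits).
Byte 2: 0x90 = 10010000 (10xxxxxx ✓), payload 010000.
Byte 3: 0x8D = 10001101 (10xxxxxx ✓), payload 001101.
Concatenate: 1110010000001101 = 0xE40D (16 bits → U+E40D).

U+E40D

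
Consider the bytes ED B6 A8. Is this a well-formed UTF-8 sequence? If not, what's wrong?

invalid (encodes a surrogate (U+D800–U+DFFF))

Structurally a 3-byte sequence; payload = 0xDDA8.
But 0xDDA8 is in U+D800–U+DFFF, the surrogate range. Surrogates are not Unicode scalar values and are forbidden in UTF-8.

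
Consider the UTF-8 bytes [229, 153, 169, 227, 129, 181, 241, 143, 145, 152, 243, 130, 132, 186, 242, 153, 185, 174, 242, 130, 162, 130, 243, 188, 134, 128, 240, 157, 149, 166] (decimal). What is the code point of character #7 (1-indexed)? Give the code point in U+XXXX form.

U+FC180

Offset 0: leading byte 0xE5 = 11100101 → 3-byte char #1 = E5 99 A9.
Offset 3: leading byte 0xE3 = 11100011 → 3-byte char #2 = E3 81 B5.
Offset 6: leading byte 0xF1 = 11110001 → 4-byte char #3 = F1 8F 91 98.
Offset 10: leading byte 0xF3 = 11110011 → 4-byte char #4 = F3 82 84 BA.
Offset 14: leading byte 0xF2 = 11110010 → 4-byte char #5 = F2 99 B9 AE.
Offset 18: leading byte 0xF2 = 11110010 → 4-byte char #6 = F2 82 A2 82.
Offset 22: leading byte 0xF3 = 11110011 → 4-byte char #7 = F3 BC 86 80.
Leading byte 0xF3 = 11110011 matches 11110xxx → 4-byte sequence.
Byte 1: 0xF3 = 11110011, payload 011 (3 bits).
Byte 2: 0xBC = 10111100 (10xxxxxx ✓), payload 111100.
Byte 3: 0x86 = 10000110 (10xxxxxx ✓), payload 000110.
Byte 4: 0x80 = 10000000 (10xxxxxx ✓), payload 000000.
Concatenate: 011111100000110000000 = 0xFC180 (21 bits → U+FC180).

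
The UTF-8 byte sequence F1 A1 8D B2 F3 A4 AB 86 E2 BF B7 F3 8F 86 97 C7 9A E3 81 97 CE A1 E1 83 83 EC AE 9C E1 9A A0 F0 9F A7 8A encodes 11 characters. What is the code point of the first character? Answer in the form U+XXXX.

U+61372

Offset 0: leading byte 0xF1 = 11110001 → 4-byte char #1 = F1 A1 8D B2.
Leading byte 0xF1 = 11110001 matches 11110xxx → 4-byte sequence.
Byte 1: 0xF1 = 11110001, payload 001 (3 bits).
Byte 2: 0xA1 = 10100001 (10xxxxxx ✓), payload 100001.
Byte 3: 0x8D = 10001101 (10xxxxxx ✓), payload 001101.
Byte 4: 0xB2 = 10110010 (10xxxxxx ✓), payload 110010.
Concatenate: 001100001001101110010 = 0x61372 (21 bits → U+61372).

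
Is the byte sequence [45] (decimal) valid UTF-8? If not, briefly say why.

valid

Leading byte 0x2D = 00101101 → 1-byte form.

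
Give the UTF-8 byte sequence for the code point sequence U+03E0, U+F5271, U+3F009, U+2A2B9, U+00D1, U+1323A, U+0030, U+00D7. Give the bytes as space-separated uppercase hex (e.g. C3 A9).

CF A0 F3 B5 89 B1 F0 BF 80 89 F0 AA 8A B9 C3 91 F0 93 88 BA 30 C3 97

U+03E0: 2-byte form → CF A0.
U+F5271: 4-byte form → F3 B5 89 B1.
U+3F009: 4-byte form → F0 BF 80 89.
U+2A2B9: 4-byte form → F0 AA 8A B9.
U+00D1: 2-byte form → C3 91.
U+1323A: 4-byte form → F0 93 88 BA.
U+0030: 1-byte form → 30.
U+00D7: 2-byte form → C3 97.
Concatenated (23 bytes): CF A0 F3 B5 89 B1 F0 BF 80 89 F0 AA 8A B9 C3 91 F0 93 88 BA 30 C3 97.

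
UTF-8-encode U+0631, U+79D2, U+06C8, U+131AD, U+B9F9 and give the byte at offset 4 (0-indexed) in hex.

U+0631 → 2-byte form D8 B1 at offsets 0–1.
U+79D2 → 3-byte form E7 A7 92 at offsets 2–4.
Offset 4 falls in char 2's range; it's byte 3 of E7 A7 92 = 0x92.

0x92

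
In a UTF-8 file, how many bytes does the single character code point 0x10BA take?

U+10BA = 0x10BA. UTF-8 uses 1 byte below 0x80, 2 below 0x800, 3 below 0x10000, 4 up to 0x10FFFF. 0x10BA is in U+0800–U+FFFF → 3 bytes.

3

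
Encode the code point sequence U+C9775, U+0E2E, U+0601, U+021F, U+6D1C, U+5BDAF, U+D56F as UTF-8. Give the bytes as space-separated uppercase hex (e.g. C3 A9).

U+C9775: 4-byte form → F3 89 9D B5.
U+0E2E: 3-byte form → E0 B8 AE.
U+0601: 2-byte form → D8 81.
U+021F: 2-byte form → C8 9F.
U+6D1C: 3-byte form → E6 B4 9C.
U+5BDAF: 4-byte form → F1 9B B6 AF.
U+D56F: 3-byte form → ED 95 AF.
Concatenated (21 bytes): F3 89 9D B5 E0 B8 AE D8 81 C8 9F E6 B4 9C F1 9B B6 AF ED 95 AF.

F3 89 9D B5 E0 B8 AE D8 81 C8 9F E6 B4 9C F1 9B B6 AF ED 95 AF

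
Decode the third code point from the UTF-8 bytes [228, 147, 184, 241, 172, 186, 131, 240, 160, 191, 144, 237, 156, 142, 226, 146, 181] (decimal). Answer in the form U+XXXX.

U+20FD0

Offset 0: leading byte 0xE4 = 11100100 → 3-byte char #1 = E4 93 B8.
Offset 3: leading byte 0xF1 = 11110001 → 4-byte char #2 = F1 AC BA 83.
Offset 7: leading byte 0xF0 = 11110000 → 4-byte char #3 = F0 A0 BF 90.
Leading byte 0xF0 = 11110000 matches 11110xxx → 4-byte sequence.
Byte 1: 0xF0 = 11110000, payload 000 (3 bits).
Byte 2: 0xA0 = 10100000 (10xxxxxx ✓), payload 100000.
Byte 3: 0xBF = 10111111 (10xxxxxx ✓), payload 111111.
Byte 4: 0x90 = 10010000 (10xxxxxx ✓), payload 010000.
Concatenate: 000100000111111010000 = 0x20FD0 (21 bits → U+20FD0).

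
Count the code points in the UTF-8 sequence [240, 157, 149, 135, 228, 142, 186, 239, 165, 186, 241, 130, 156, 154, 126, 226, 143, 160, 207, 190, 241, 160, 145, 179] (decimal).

8

Byte at offset 0: 0xF0 = 11110000 → 4-byte char (#1). Advance 4.
Byte at offset 4: 0xE4 = 11100100 → 3-byte char (#2). Advance 3.
Byte at offset 7: 0xEF = 11101111 → 3-byte char (#3). Advance 3.
Byte at offset 10: 0xF1 = 11110001 → 4-byte char (#4). Advance 4.
Byte at offset 14: 0x7E = 01111110 → 1-byte char (#5). Advance 1.
Byte at offset 15: 0xE2 = 11100010 → 3-byte char (#6). Advance 3.
Byte at offset 18: 0xCF = 11001111 → 2-byte char (#7). Advance 2.
Byte at offset 20: 0xF1 = 11110001 → 4-byte char (#8). Advance 4.
Reached end at offset 24 after 8 code points.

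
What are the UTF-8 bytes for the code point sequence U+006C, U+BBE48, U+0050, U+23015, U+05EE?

6C F2 BB B9 88 50 F0 A3 80 95 D7 AE

U+006C: 1-byte form → 6C.
U+BBE48: 4-byte form → F2 BB B9 88.
U+0050: 1-byte form → 50.
U+23015: 4-byte form → F0 A3 80 95.
U+05EE: 2-byte form → D7 AE.
Concatenated (12 bytes): 6C F2 BB B9 88 50 F0 A3 80 95 D7 AE.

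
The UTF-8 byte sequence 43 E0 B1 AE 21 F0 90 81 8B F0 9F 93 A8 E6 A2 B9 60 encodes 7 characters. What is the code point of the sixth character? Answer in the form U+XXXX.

U+68B9

Offset 0: leading byte 0x43 = 01000011 → 1-byte char #1 = 43.
Offset 1: leading byte 0xE0 = 11100000 → 3-byte char #2 = E0 B1 AE.
Offset 4: leading byte 0x21 = 00100001 → 1-byte char #3 = 21.
Offset 5: leading byte 0xF0 = 11110000 → 4-byte char #4 = F0 90 81 8B.
Offset 9: leading byte 0xF0 = 11110000 → 4-byte char #5 = F0 9F 93 A8.
Offset 13: leading byte 0xE6 = 11100110 → 3-byte char #6 = E6 A2 B9.
Leading byte 0xE6 = 11100110 matches 1110xxxx → 3-byte sequence.
Byte 1: 0xE6 = 11100110, payload 0110 (4 bits).
Byte 2: 0xA2 = 10100010 (10xxxxxx ✓), payload 100010.
Byte 3: 0xB9 = 10111001 (10xxxxxx ✓), payload 111001.
Concatenate: 0110100010111001 = 0x68B9 (16 bits → U+68B9).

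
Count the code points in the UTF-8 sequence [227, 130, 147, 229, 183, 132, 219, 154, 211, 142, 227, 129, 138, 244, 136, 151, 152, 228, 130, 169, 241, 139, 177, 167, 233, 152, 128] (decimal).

9

Byte at offset 0: 0xE3 = 11100011 → 3-byte char (#1). Advance 3.
Byte at offset 3: 0xE5 = 11100101 → 3-byte char (#2). Advance 3.
Byte at offset 6: 0xDB = 11011011 → 2-byte char (#3). Advance 2.
Byte at offset 8: 0xD3 = 11010011 → 2-byte char (#4). Advance 2.
Byte at offset 10: 0xE3 = 11100011 → 3-byte char (#5). Advance 3.
Byte at offset 13: 0xF4 = 11110100 → 4-byte char (#6). Advance 4.
Byte at offset 17: 0xE4 = 11100100 → 3-byte char (#7). Advance 3.
Byte at offset 20: 0xF1 = 11110001 → 4-byte char (#8). Advance 4.
Byte at offset 24: 0xE9 = 11101001 → 3-byte char (#9). Advance 3.
Reached end at offset 27 after 9 code points.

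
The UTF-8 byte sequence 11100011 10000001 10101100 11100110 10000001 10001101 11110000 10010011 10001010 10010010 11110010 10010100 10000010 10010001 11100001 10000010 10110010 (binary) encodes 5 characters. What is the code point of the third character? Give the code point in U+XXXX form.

U+13292

Offset 0: leading byte 0xE3 = 11100011 → 3-byte char #1 = E3 81 AC.
Offset 3: leading byte 0xE6 = 11100110 → 3-byte char #2 = E6 81 8D.
Offset 6: leading byte 0xF0 = 11110000 → 4-byte char #3 = F0 93 8A 92.
Leading byte 0xF0 = 11110000 matches 11110xxx → 4-byte sequence.
Byte 1: 0xF0 = 11110000, payload 000 (3 bits).
Byte 2: 0x93 = 10010011 (10xxxxxx ✓), payload 010011.
Byte 3: 0x8A = 10001010 (10xxxxxx ✓), payload 001010.
Byte 4: 0x92 = 10010010 (10xxxxxx ✓), payload 010010.
Concatenate: 000010011001010010010 = 0x13292 (21 bits → U+13292).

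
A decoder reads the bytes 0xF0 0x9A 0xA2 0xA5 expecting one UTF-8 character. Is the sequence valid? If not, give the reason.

Leading byte 0xF0 = 11110000 → 4-byte form.
Continuation bytes 0x9A=10011010, 0xA2=10100010, 0xA5=10100101 all match 10xxxxxx.
Decoded value 0x1A8A5 is ≥ 0x10000 (shortest form) and not a surrogate.

valid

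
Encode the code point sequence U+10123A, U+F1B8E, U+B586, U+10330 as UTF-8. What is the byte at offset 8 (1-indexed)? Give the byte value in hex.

0x8E

1-indexed offset 8 is 0-indexed offset 7.
U+10123A → 4-byte form F4 81 88 BA at offsets 0–3.
U+F1B8E → 4-byte form F3 B1 AE 8E at offsets 4–7.
Offset 7 falls in char 2's range; it's byte 4 of F3 B1 AE 8E = 0x8E.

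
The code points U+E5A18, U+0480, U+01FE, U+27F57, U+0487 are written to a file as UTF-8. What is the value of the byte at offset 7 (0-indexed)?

0xBE

U+E5A18 → 4-byte form F3 A5 A8 98 at offsets 0–3.
U+0480 → 2-byte form D2 80 at offsets 4–5.
U+01FE → 2-byte form C7 BE at offsets 6–7.
Offset 7 falls in char 3's range; it's byte 2 of C7 BE = 0xBE.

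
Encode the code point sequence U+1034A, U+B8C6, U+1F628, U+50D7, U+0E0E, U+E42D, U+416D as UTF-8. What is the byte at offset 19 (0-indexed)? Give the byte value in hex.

U+1034A → 4-byte form F0 90 8D 8A at offsets 0–3.
U+B8C6 → 3-byte form EB A3 86 at offsets 4–6.
U+1F628 → 4-byte form F0 9F 98 A8 at offsets 7–10.
U+50D7 → 3-byte form E5 83 97 at offsets 11–13.
U+0E0E → 3-byte form E0 B8 8E at offsets 14–16.
U+E42D → 3-byte form EE 90 AD at offsets 17–19.
Offset 19 falls in char 6's range; it's byte 3 of EE 90 AD = 0xAD.

0xAD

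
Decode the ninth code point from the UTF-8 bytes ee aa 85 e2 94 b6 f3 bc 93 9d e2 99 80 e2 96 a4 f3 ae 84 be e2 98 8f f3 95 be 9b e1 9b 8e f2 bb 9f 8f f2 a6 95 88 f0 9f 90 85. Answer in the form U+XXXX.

Offset 0: leading byte 0xEE = 11101110 → 3-byte char #1 = EE AA 85.
Offset 3: leading byte 0xE2 = 11100010 → 3-byte char #2 = E2 94 B6.
Offset 6: leading byte 0xF3 = 11110011 → 4-byte char #3 = F3 BC 93 9D.
Offset 10: leading byte 0xE2 = 11100010 → 3-byte char #4 = E2 99 80.
Offset 13: leading byte 0xE2 = 11100010 → 3-byte char #5 = E2 96 A4.
Offset 16: leading byte 0xF3 = 11110011 → 4-byte char #6 = F3 AE 84 BE.
Offset 20: leading byte 0xE2 = 11100010 → 3-byte char #7 = E2 98 8F.
Offset 23: leading byte 0xF3 = 11110011 → 4-byte char #8 = F3 95 BE 9B.
Offset 27: leading byte 0xE1 = 11100001 → 3-byte char #9 = E1 9B 8E.
Leading byte 0xE1 = 11100001 matches 1110xxxx → 3-byte sequence.
Byte 1: 0xE1 = 11100001, payload 0001 (4 bits).
Byte 2: 0x9B = 10011011 (10xxxxxx ✓), payload 011011.
Byte 3: 0x8E = 10001110 (10xxxxxx ✓), payload 001110.
Concatenate: 0001011011001110 = 0x16CE (16 bits → U+16CE).

U+16CE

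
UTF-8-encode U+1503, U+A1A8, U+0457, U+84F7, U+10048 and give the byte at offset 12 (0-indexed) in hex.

0x90

U+1503 → 3-byte form E1 94 83 at offsets 0–2.
U+A1A8 → 3-byte form EA 86 A8 at offsets 3–5.
U+0457 → 2-byte form D1 97 at offsets 6–7.
U+84F7 → 3-byte form E8 93 B7 at offsets 8–10.
U+10048 → 4-byte form F0 90 81 88 at offsets 11–14.
Offset 12 falls in char 5's range; it's byte 2 of F0 90 81 88 = 0x90.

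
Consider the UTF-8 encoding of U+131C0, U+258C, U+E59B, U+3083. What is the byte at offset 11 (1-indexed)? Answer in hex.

1-indexed offset 11 is 0-indexed offset 10.
U+131C0 → 4-byte form F0 93 87 80 at offsets 0–3.
U+258C → 3-byte form E2 96 8C at offsets 4–6.
U+E59B → 3-byte form EE 96 9B at offsets 7–9.
U+3083 → 3-byte form E3 82 83 at offsets 10–12.
Offset 10 falls in char 4's range; it's byte 1 of E3 82 83 = 0xE3.

0xE3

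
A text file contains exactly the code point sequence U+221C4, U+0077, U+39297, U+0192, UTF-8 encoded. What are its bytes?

F0 A2 87 84 77 F0 B9 8A 97 C6 92

U+221C4: 4-byte form → F0 A2 87 84.
U+0077: 1-byte form → 77.
U+39297: 4-byte form → F0 B9 8A 97.
U+0192: 2-byte form → C6 92.
Concatenated (11 bytes): F0 A2 87 84 77 F0 B9 8A 97 C6 92.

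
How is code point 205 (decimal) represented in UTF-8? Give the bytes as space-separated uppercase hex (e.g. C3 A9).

C3 8D

U+00CD = 0xCD = 205 decimal. In range U+0080–U+07FF → 2-byte form: 110xxxxx 10xxxxxx.
Binary (11 bits): 00011001101.
Split 5+6: 00011 | 001101.
Byte 1: 11000011 = 0xC3.
Byte 2: 10001101 = 0x8D.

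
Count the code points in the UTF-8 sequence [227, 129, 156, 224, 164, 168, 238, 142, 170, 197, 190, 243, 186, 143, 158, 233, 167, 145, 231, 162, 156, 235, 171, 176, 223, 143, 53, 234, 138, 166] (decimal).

Byte at offset 0: 0xE3 = 11100011 → 3-byte char (#1). Advance 3.
Byte at offset 3: 0xE0 = 11100000 → 3-byte char (#2). Advance 3.
Byte at offset 6: 0xEE = 11101110 → 3-byte char (#3). Advance 3.
Byte at offset 9: 0xC5 = 11000101 → 2-byte char (#4). Advance 2.
Byte at offset 11: 0xF3 = 11110011 → 4-byte char (#5). Advance 4.
Byte at offset 15: 0xE9 = 11101001 → 3-byte char (#6). Advance 3.
Byte at offset 18: 0xE7 = 11100111 → 3-byte char (#7). Advance 3.
Byte at offset 21: 0xEB = 11101011 → 3-byte char (#8). Advance 3.
Byte at offset 24: 0xDF = 11011111 → 2-byte char (#9). Advance 2.
Byte at offset 26: 0x35 = 00110101 → 1-byte char (#10). Advance 1.
Byte at offset 27: 0xEA = 11101010 → 3-byte char (#11). Advance 3.
Reached end at offset 30 after 11 code points.

11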